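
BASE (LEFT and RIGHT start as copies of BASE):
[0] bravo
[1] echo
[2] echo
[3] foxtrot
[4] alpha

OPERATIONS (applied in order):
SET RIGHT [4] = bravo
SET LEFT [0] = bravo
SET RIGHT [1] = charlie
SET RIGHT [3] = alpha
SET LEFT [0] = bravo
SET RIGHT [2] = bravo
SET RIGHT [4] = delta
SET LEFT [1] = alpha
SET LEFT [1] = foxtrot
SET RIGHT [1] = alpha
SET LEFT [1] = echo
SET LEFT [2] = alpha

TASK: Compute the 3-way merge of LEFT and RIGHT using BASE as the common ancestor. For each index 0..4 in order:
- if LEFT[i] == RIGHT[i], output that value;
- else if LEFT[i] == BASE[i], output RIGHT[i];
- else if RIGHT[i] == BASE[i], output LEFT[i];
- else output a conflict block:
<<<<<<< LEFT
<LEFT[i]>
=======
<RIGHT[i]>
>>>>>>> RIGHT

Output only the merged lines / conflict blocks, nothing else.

Final LEFT:  [bravo, echo, alpha, foxtrot, alpha]
Final RIGHT: [bravo, alpha, bravo, alpha, delta]
i=0: L=bravo R=bravo -> agree -> bravo
i=1: L=echo=BASE, R=alpha -> take RIGHT -> alpha
i=2: BASE=echo L=alpha R=bravo all differ -> CONFLICT
i=3: L=foxtrot=BASE, R=alpha -> take RIGHT -> alpha
i=4: L=alpha=BASE, R=delta -> take RIGHT -> delta

Answer: bravo
alpha
<<<<<<< LEFT
alpha
=======
bravo
>>>>>>> RIGHT
alpha
delta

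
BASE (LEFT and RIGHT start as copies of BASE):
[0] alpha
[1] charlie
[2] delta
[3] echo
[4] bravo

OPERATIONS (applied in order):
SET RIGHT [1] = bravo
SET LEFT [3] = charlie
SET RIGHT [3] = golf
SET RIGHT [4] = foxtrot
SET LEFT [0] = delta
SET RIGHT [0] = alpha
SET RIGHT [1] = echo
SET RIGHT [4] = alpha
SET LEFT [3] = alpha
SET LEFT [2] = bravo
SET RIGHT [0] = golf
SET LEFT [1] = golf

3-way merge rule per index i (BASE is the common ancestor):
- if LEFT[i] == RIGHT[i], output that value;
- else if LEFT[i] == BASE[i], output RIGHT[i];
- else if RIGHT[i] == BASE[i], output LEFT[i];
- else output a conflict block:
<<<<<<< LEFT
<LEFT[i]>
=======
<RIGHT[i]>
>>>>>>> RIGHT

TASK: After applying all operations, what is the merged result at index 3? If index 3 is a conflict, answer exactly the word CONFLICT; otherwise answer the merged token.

Final LEFT:  [delta, golf, bravo, alpha, bravo]
Final RIGHT: [golf, echo, delta, golf, alpha]
i=0: BASE=alpha L=delta R=golf all differ -> CONFLICT
i=1: BASE=charlie L=golf R=echo all differ -> CONFLICT
i=2: L=bravo, R=delta=BASE -> take LEFT -> bravo
i=3: BASE=echo L=alpha R=golf all differ -> CONFLICT
i=4: L=bravo=BASE, R=alpha -> take RIGHT -> alpha
Index 3 -> CONFLICT

Answer: CONFLICT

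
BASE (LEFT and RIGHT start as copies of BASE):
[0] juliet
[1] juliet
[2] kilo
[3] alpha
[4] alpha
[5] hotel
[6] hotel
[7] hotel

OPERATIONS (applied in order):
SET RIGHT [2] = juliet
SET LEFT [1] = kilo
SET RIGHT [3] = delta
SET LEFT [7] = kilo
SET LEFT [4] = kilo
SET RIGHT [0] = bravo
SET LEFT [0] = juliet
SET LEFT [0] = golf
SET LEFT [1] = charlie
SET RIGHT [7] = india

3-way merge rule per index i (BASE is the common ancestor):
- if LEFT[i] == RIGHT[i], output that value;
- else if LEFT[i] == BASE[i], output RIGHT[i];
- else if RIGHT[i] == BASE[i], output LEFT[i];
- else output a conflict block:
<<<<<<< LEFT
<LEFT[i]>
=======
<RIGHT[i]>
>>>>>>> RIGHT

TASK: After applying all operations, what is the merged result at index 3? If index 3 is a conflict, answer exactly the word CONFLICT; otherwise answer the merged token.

Final LEFT:  [golf, charlie, kilo, alpha, kilo, hotel, hotel, kilo]
Final RIGHT: [bravo, juliet, juliet, delta, alpha, hotel, hotel, india]
i=0: BASE=juliet L=golf R=bravo all differ -> CONFLICT
i=1: L=charlie, R=juliet=BASE -> take LEFT -> charlie
i=2: L=kilo=BASE, R=juliet -> take RIGHT -> juliet
i=3: L=alpha=BASE, R=delta -> take RIGHT -> delta
i=4: L=kilo, R=alpha=BASE -> take LEFT -> kilo
i=5: L=hotel R=hotel -> agree -> hotel
i=6: L=hotel R=hotel -> agree -> hotel
i=7: BASE=hotel L=kilo R=india all differ -> CONFLICT
Index 3 -> delta

Answer: delta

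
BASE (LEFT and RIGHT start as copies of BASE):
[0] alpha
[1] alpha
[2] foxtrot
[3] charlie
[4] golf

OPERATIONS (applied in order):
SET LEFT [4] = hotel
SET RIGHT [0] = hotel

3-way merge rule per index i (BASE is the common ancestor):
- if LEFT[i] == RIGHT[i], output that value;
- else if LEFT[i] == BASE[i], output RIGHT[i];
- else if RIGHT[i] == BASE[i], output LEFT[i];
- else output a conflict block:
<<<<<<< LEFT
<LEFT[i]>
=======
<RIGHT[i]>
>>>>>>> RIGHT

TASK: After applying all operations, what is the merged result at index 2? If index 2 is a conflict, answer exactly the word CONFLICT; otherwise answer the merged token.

Answer: foxtrot

Derivation:
Final LEFT:  [alpha, alpha, foxtrot, charlie, hotel]
Final RIGHT: [hotel, alpha, foxtrot, charlie, golf]
i=0: L=alpha=BASE, R=hotel -> take RIGHT -> hotel
i=1: L=alpha R=alpha -> agree -> alpha
i=2: L=foxtrot R=foxtrot -> agree -> foxtrot
i=3: L=charlie R=charlie -> agree -> charlie
i=4: L=hotel, R=golf=BASE -> take LEFT -> hotel
Index 2 -> foxtrot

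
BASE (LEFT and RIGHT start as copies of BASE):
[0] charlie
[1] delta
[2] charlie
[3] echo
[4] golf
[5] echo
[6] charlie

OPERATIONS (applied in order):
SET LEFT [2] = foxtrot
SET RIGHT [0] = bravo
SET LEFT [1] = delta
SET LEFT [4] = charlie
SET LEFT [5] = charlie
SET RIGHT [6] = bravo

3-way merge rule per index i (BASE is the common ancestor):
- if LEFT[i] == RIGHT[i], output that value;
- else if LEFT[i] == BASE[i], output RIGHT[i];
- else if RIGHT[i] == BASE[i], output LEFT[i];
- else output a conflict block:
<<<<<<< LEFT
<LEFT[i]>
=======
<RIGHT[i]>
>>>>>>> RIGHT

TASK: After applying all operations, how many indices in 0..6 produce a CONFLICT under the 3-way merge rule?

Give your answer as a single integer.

Answer: 0

Derivation:
Final LEFT:  [charlie, delta, foxtrot, echo, charlie, charlie, charlie]
Final RIGHT: [bravo, delta, charlie, echo, golf, echo, bravo]
i=0: L=charlie=BASE, R=bravo -> take RIGHT -> bravo
i=1: L=delta R=delta -> agree -> delta
i=2: L=foxtrot, R=charlie=BASE -> take LEFT -> foxtrot
i=3: L=echo R=echo -> agree -> echo
i=4: L=charlie, R=golf=BASE -> take LEFT -> charlie
i=5: L=charlie, R=echo=BASE -> take LEFT -> charlie
i=6: L=charlie=BASE, R=bravo -> take RIGHT -> bravo
Conflict count: 0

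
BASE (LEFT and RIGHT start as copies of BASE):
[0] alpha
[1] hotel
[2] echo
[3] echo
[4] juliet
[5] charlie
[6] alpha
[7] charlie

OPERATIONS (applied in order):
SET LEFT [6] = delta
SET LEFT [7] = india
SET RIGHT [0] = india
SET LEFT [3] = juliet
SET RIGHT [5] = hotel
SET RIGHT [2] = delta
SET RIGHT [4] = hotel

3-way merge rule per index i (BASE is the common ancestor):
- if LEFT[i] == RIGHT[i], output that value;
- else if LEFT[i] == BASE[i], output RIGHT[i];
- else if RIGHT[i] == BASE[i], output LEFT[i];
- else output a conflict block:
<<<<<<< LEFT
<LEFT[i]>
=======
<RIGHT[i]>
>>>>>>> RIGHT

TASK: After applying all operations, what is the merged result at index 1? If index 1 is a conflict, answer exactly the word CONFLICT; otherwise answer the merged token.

Final LEFT:  [alpha, hotel, echo, juliet, juliet, charlie, delta, india]
Final RIGHT: [india, hotel, delta, echo, hotel, hotel, alpha, charlie]
i=0: L=alpha=BASE, R=india -> take RIGHT -> india
i=1: L=hotel R=hotel -> agree -> hotel
i=2: L=echo=BASE, R=delta -> take RIGHT -> delta
i=3: L=juliet, R=echo=BASE -> take LEFT -> juliet
i=4: L=juliet=BASE, R=hotel -> take RIGHT -> hotel
i=5: L=charlie=BASE, R=hotel -> take RIGHT -> hotel
i=6: L=delta, R=alpha=BASE -> take LEFT -> delta
i=7: L=india, R=charlie=BASE -> take LEFT -> india
Index 1 -> hotel

Answer: hotel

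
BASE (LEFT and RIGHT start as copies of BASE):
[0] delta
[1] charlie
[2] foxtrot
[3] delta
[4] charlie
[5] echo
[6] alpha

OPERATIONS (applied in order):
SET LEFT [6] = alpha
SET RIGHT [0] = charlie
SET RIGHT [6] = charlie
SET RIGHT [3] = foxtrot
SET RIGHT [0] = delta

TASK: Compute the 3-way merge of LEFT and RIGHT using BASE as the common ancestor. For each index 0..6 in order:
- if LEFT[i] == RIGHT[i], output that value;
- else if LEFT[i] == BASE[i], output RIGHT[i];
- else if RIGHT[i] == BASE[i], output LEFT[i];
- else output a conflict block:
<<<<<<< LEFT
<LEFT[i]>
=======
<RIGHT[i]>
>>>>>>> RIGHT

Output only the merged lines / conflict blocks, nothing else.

Answer: delta
charlie
foxtrot
foxtrot
charlie
echo
charlie

Derivation:
Final LEFT:  [delta, charlie, foxtrot, delta, charlie, echo, alpha]
Final RIGHT: [delta, charlie, foxtrot, foxtrot, charlie, echo, charlie]
i=0: L=delta R=delta -> agree -> delta
i=1: L=charlie R=charlie -> agree -> charlie
i=2: L=foxtrot R=foxtrot -> agree -> foxtrot
i=3: L=delta=BASE, R=foxtrot -> take RIGHT -> foxtrot
i=4: L=charlie R=charlie -> agree -> charlie
i=5: L=echo R=echo -> agree -> echo
i=6: L=alpha=BASE, R=charlie -> take RIGHT -> charlie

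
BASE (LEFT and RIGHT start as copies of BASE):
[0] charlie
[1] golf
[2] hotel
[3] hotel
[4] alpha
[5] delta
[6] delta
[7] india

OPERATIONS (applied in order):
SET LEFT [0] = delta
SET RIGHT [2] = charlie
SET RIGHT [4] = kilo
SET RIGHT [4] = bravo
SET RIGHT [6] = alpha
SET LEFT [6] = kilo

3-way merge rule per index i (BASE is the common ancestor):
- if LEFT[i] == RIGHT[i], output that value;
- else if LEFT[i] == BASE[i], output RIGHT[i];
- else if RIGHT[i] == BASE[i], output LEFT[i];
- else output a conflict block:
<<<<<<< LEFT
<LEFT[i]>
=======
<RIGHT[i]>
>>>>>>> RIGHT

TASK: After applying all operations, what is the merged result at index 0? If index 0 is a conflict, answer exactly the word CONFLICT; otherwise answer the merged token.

Answer: delta

Derivation:
Final LEFT:  [delta, golf, hotel, hotel, alpha, delta, kilo, india]
Final RIGHT: [charlie, golf, charlie, hotel, bravo, delta, alpha, india]
i=0: L=delta, R=charlie=BASE -> take LEFT -> delta
i=1: L=golf R=golf -> agree -> golf
i=2: L=hotel=BASE, R=charlie -> take RIGHT -> charlie
i=3: L=hotel R=hotel -> agree -> hotel
i=4: L=alpha=BASE, R=bravo -> take RIGHT -> bravo
i=5: L=delta R=delta -> agree -> delta
i=6: BASE=delta L=kilo R=alpha all differ -> CONFLICT
i=7: L=india R=india -> agree -> india
Index 0 -> delta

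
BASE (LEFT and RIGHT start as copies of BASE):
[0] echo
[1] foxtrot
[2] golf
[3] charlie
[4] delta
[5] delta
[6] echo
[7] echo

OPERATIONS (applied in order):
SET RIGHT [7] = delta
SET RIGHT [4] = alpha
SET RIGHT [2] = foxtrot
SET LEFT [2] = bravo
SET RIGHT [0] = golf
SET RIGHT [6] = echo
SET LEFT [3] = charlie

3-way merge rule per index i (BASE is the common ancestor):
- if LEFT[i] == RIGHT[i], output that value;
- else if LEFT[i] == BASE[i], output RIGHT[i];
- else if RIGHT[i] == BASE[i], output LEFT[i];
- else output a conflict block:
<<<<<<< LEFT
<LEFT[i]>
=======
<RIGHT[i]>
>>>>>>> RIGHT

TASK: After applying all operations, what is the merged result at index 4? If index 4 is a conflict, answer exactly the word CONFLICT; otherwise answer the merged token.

Final LEFT:  [echo, foxtrot, bravo, charlie, delta, delta, echo, echo]
Final RIGHT: [golf, foxtrot, foxtrot, charlie, alpha, delta, echo, delta]
i=0: L=echo=BASE, R=golf -> take RIGHT -> golf
i=1: L=foxtrot R=foxtrot -> agree -> foxtrot
i=2: BASE=golf L=bravo R=foxtrot all differ -> CONFLICT
i=3: L=charlie R=charlie -> agree -> charlie
i=4: L=delta=BASE, R=alpha -> take RIGHT -> alpha
i=5: L=delta R=delta -> agree -> delta
i=6: L=echo R=echo -> agree -> echo
i=7: L=echo=BASE, R=delta -> take RIGHT -> delta
Index 4 -> alpha

Answer: alpha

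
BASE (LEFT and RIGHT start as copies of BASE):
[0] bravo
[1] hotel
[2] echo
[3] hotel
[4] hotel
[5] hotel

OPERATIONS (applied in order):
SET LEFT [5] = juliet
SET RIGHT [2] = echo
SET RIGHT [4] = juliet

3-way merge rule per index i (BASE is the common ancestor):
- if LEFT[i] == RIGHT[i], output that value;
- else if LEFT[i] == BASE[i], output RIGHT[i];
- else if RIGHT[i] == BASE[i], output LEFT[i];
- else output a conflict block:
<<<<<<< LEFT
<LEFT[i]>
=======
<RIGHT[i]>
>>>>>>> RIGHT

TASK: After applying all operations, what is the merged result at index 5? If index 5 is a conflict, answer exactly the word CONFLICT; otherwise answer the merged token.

Answer: juliet

Derivation:
Final LEFT:  [bravo, hotel, echo, hotel, hotel, juliet]
Final RIGHT: [bravo, hotel, echo, hotel, juliet, hotel]
i=0: L=bravo R=bravo -> agree -> bravo
i=1: L=hotel R=hotel -> agree -> hotel
i=2: L=echo R=echo -> agree -> echo
i=3: L=hotel R=hotel -> agree -> hotel
i=4: L=hotel=BASE, R=juliet -> take RIGHT -> juliet
i=5: L=juliet, R=hotel=BASE -> take LEFT -> juliet
Index 5 -> juliet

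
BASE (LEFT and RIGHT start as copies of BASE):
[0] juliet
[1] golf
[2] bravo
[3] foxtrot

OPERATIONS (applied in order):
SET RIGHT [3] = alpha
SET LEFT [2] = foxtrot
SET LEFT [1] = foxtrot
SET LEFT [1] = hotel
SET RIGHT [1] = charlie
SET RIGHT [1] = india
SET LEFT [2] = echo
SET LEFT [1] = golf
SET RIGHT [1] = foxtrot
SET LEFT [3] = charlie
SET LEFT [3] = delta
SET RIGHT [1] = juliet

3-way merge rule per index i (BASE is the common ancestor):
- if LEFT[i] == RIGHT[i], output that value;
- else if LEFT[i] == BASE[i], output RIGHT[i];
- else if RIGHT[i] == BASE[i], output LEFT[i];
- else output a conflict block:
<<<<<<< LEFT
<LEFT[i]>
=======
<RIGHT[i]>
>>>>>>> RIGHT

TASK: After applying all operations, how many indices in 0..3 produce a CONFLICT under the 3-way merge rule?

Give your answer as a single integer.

Final LEFT:  [juliet, golf, echo, delta]
Final RIGHT: [juliet, juliet, bravo, alpha]
i=0: L=juliet R=juliet -> agree -> juliet
i=1: L=golf=BASE, R=juliet -> take RIGHT -> juliet
i=2: L=echo, R=bravo=BASE -> take LEFT -> echo
i=3: BASE=foxtrot L=delta R=alpha all differ -> CONFLICT
Conflict count: 1

Answer: 1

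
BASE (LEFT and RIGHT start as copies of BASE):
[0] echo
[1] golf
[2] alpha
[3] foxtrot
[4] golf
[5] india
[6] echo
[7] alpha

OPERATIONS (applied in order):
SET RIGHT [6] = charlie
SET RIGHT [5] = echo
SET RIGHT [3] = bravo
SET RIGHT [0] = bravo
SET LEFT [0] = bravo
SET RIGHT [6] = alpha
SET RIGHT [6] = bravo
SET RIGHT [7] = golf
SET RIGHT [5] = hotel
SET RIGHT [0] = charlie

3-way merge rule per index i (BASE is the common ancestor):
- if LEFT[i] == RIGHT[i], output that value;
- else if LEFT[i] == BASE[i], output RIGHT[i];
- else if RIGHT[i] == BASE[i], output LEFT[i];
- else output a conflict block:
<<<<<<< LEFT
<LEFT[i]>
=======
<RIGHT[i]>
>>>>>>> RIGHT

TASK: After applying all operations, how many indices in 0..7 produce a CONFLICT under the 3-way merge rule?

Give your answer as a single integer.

Answer: 1

Derivation:
Final LEFT:  [bravo, golf, alpha, foxtrot, golf, india, echo, alpha]
Final RIGHT: [charlie, golf, alpha, bravo, golf, hotel, bravo, golf]
i=0: BASE=echo L=bravo R=charlie all differ -> CONFLICT
i=1: L=golf R=golf -> agree -> golf
i=2: L=alpha R=alpha -> agree -> alpha
i=3: L=foxtrot=BASE, R=bravo -> take RIGHT -> bravo
i=4: L=golf R=golf -> agree -> golf
i=5: L=india=BASE, R=hotel -> take RIGHT -> hotel
i=6: L=echo=BASE, R=bravo -> take RIGHT -> bravo
i=7: L=alpha=BASE, R=golf -> take RIGHT -> golf
Conflict count: 1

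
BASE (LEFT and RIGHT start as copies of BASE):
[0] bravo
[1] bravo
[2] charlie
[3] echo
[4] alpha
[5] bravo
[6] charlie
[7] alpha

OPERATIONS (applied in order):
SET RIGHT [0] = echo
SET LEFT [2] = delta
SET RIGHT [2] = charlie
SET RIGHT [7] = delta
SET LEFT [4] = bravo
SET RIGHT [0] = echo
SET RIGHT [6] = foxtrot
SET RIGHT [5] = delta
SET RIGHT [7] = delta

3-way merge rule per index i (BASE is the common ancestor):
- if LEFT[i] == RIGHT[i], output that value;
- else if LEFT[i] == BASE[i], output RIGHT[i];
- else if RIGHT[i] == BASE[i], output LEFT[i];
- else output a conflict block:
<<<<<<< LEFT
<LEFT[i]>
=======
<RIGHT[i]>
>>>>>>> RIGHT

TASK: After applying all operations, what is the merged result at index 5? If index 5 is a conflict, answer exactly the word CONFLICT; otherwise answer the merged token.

Answer: delta

Derivation:
Final LEFT:  [bravo, bravo, delta, echo, bravo, bravo, charlie, alpha]
Final RIGHT: [echo, bravo, charlie, echo, alpha, delta, foxtrot, delta]
i=0: L=bravo=BASE, R=echo -> take RIGHT -> echo
i=1: L=bravo R=bravo -> agree -> bravo
i=2: L=delta, R=charlie=BASE -> take LEFT -> delta
i=3: L=echo R=echo -> agree -> echo
i=4: L=bravo, R=alpha=BASE -> take LEFT -> bravo
i=5: L=bravo=BASE, R=delta -> take RIGHT -> delta
i=6: L=charlie=BASE, R=foxtrot -> take RIGHT -> foxtrot
i=7: L=alpha=BASE, R=delta -> take RIGHT -> delta
Index 5 -> delta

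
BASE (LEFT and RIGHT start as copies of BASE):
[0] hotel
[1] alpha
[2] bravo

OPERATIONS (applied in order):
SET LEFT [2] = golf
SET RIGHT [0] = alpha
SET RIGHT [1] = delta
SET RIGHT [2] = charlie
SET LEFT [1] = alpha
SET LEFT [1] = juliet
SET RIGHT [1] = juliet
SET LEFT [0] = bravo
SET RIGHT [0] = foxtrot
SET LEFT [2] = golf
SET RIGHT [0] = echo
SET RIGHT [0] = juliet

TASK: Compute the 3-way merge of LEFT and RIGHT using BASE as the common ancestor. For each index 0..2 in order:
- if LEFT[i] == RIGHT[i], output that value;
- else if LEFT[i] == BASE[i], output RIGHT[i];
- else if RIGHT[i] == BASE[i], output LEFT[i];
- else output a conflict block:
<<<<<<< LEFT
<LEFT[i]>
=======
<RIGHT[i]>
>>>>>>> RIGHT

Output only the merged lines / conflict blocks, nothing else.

Answer: <<<<<<< LEFT
bravo
=======
juliet
>>>>>>> RIGHT
juliet
<<<<<<< LEFT
golf
=======
charlie
>>>>>>> RIGHT

Derivation:
Final LEFT:  [bravo, juliet, golf]
Final RIGHT: [juliet, juliet, charlie]
i=0: BASE=hotel L=bravo R=juliet all differ -> CONFLICT
i=1: L=juliet R=juliet -> agree -> juliet
i=2: BASE=bravo L=golf R=charlie all differ -> CONFLICT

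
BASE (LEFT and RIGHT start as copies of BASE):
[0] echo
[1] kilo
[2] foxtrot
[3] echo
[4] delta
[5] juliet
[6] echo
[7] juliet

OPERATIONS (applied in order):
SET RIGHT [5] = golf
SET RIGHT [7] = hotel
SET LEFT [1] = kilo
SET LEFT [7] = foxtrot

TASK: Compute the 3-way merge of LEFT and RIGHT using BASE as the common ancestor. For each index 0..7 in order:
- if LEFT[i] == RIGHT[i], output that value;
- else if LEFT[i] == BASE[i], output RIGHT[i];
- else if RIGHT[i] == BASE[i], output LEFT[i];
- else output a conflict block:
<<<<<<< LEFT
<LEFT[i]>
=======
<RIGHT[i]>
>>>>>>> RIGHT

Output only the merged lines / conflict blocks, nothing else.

Final LEFT:  [echo, kilo, foxtrot, echo, delta, juliet, echo, foxtrot]
Final RIGHT: [echo, kilo, foxtrot, echo, delta, golf, echo, hotel]
i=0: L=echo R=echo -> agree -> echo
i=1: L=kilo R=kilo -> agree -> kilo
i=2: L=foxtrot R=foxtrot -> agree -> foxtrot
i=3: L=echo R=echo -> agree -> echo
i=4: L=delta R=delta -> agree -> delta
i=5: L=juliet=BASE, R=golf -> take RIGHT -> golf
i=6: L=echo R=echo -> agree -> echo
i=7: BASE=juliet L=foxtrot R=hotel all differ -> CONFLICT

Answer: echo
kilo
foxtrot
echo
delta
golf
echo
<<<<<<< LEFT
foxtrot
=======
hotel
>>>>>>> RIGHT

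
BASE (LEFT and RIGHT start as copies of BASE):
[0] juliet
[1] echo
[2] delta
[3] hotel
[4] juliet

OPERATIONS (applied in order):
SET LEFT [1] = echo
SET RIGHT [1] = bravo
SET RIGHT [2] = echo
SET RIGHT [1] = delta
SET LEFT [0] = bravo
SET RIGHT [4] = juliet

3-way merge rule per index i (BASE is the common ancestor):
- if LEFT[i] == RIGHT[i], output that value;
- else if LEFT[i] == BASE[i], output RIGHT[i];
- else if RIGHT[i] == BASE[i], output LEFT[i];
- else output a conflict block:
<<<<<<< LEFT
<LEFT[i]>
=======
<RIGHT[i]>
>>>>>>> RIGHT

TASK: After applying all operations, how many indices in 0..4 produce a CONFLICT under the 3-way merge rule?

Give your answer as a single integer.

Answer: 0

Derivation:
Final LEFT:  [bravo, echo, delta, hotel, juliet]
Final RIGHT: [juliet, delta, echo, hotel, juliet]
i=0: L=bravo, R=juliet=BASE -> take LEFT -> bravo
i=1: L=echo=BASE, R=delta -> take RIGHT -> delta
i=2: L=delta=BASE, R=echo -> take RIGHT -> echo
i=3: L=hotel R=hotel -> agree -> hotel
i=4: L=juliet R=juliet -> agree -> juliet
Conflict count: 0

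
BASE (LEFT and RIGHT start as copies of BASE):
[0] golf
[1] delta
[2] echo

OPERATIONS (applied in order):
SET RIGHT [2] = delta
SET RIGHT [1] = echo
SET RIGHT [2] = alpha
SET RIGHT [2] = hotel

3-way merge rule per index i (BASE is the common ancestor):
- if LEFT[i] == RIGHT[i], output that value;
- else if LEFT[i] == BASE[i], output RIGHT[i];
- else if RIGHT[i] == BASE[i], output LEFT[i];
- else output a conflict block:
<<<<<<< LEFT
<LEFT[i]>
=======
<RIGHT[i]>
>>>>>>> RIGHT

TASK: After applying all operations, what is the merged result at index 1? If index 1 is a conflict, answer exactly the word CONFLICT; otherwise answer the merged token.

Answer: echo

Derivation:
Final LEFT:  [golf, delta, echo]
Final RIGHT: [golf, echo, hotel]
i=0: L=golf R=golf -> agree -> golf
i=1: L=delta=BASE, R=echo -> take RIGHT -> echo
i=2: L=echo=BASE, R=hotel -> take RIGHT -> hotel
Index 1 -> echo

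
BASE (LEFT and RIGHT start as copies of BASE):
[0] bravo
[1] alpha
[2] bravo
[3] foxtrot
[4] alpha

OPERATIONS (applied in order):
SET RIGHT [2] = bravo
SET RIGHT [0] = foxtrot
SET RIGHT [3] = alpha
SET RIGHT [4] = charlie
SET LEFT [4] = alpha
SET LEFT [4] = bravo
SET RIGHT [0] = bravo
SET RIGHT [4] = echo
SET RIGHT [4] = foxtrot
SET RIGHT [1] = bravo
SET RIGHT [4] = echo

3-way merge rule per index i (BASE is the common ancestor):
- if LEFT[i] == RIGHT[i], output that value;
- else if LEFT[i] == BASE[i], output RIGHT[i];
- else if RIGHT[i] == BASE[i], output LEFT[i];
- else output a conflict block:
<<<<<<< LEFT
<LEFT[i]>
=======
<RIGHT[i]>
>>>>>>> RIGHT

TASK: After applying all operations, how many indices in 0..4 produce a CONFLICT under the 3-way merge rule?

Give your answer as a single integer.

Answer: 1

Derivation:
Final LEFT:  [bravo, alpha, bravo, foxtrot, bravo]
Final RIGHT: [bravo, bravo, bravo, alpha, echo]
i=0: L=bravo R=bravo -> agree -> bravo
i=1: L=alpha=BASE, R=bravo -> take RIGHT -> bravo
i=2: L=bravo R=bravo -> agree -> bravo
i=3: L=foxtrot=BASE, R=alpha -> take RIGHT -> alpha
i=4: BASE=alpha L=bravo R=echo all differ -> CONFLICT
Conflict count: 1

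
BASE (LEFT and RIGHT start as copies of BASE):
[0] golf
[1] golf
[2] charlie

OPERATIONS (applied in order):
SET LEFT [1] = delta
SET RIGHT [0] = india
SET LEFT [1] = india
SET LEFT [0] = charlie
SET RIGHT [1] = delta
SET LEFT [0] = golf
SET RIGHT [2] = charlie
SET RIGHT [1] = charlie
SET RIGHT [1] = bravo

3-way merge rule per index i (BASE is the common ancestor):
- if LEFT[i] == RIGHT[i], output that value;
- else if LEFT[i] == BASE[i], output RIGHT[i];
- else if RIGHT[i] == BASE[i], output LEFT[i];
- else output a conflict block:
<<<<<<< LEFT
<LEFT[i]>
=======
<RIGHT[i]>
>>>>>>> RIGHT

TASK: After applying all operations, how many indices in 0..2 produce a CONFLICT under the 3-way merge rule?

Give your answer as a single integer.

Answer: 1

Derivation:
Final LEFT:  [golf, india, charlie]
Final RIGHT: [india, bravo, charlie]
i=0: L=golf=BASE, R=india -> take RIGHT -> india
i=1: BASE=golf L=india R=bravo all differ -> CONFLICT
i=2: L=charlie R=charlie -> agree -> charlie
Conflict count: 1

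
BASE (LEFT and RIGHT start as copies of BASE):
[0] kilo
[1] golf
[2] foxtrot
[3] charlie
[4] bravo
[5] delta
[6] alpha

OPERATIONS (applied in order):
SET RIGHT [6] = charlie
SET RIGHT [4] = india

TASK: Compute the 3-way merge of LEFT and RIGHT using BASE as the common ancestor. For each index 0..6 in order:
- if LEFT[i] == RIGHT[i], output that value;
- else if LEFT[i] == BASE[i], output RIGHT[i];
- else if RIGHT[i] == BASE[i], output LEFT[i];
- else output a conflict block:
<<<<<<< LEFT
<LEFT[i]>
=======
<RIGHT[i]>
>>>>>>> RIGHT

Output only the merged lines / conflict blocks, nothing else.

Final LEFT:  [kilo, golf, foxtrot, charlie, bravo, delta, alpha]
Final RIGHT: [kilo, golf, foxtrot, charlie, india, delta, charlie]
i=0: L=kilo R=kilo -> agree -> kilo
i=1: L=golf R=golf -> agree -> golf
i=2: L=foxtrot R=foxtrot -> agree -> foxtrot
i=3: L=charlie R=charlie -> agree -> charlie
i=4: L=bravo=BASE, R=india -> take RIGHT -> india
i=5: L=delta R=delta -> agree -> delta
i=6: L=alpha=BASE, R=charlie -> take RIGHT -> charlie

Answer: kilo
golf
foxtrot
charlie
india
delta
charlie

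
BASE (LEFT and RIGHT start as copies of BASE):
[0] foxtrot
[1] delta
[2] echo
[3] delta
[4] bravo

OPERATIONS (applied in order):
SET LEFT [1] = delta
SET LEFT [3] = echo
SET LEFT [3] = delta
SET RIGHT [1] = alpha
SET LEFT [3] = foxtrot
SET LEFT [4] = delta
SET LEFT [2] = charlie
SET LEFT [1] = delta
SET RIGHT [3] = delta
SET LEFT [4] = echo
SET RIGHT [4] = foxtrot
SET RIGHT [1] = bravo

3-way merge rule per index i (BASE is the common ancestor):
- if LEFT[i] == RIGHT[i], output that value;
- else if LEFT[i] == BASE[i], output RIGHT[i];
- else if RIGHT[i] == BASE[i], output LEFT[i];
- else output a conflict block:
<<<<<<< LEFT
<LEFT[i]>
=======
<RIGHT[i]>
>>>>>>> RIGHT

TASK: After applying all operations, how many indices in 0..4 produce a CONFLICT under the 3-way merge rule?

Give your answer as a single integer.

Final LEFT:  [foxtrot, delta, charlie, foxtrot, echo]
Final RIGHT: [foxtrot, bravo, echo, delta, foxtrot]
i=0: L=foxtrot R=foxtrot -> agree -> foxtrot
i=1: L=delta=BASE, R=bravo -> take RIGHT -> bravo
i=2: L=charlie, R=echo=BASE -> take LEFT -> charlie
i=3: L=foxtrot, R=delta=BASE -> take LEFT -> foxtrot
i=4: BASE=bravo L=echo R=foxtrot all differ -> CONFLICT
Conflict count: 1

Answer: 1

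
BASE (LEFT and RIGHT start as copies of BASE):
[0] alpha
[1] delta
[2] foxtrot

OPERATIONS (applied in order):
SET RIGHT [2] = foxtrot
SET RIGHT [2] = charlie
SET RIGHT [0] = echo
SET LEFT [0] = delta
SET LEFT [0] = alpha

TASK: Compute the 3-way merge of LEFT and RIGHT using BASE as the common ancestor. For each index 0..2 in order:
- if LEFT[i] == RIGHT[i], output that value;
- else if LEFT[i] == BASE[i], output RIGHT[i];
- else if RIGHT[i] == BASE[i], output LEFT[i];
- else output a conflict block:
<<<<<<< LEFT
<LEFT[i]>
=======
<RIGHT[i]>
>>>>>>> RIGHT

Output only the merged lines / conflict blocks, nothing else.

Answer: echo
delta
charlie

Derivation:
Final LEFT:  [alpha, delta, foxtrot]
Final RIGHT: [echo, delta, charlie]
i=0: L=alpha=BASE, R=echo -> take RIGHT -> echo
i=1: L=delta R=delta -> agree -> delta
i=2: L=foxtrot=BASE, R=charlie -> take RIGHT -> charlie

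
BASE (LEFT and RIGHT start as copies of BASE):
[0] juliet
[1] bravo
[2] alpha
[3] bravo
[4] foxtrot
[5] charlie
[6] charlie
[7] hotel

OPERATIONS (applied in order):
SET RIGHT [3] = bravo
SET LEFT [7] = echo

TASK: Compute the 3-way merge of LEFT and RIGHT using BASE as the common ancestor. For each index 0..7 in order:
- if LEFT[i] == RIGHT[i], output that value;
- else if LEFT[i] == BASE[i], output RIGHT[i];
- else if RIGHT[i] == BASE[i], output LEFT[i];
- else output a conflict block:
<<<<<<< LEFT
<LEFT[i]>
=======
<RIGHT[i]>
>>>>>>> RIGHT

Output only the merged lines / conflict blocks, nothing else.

Final LEFT:  [juliet, bravo, alpha, bravo, foxtrot, charlie, charlie, echo]
Final RIGHT: [juliet, bravo, alpha, bravo, foxtrot, charlie, charlie, hotel]
i=0: L=juliet R=juliet -> agree -> juliet
i=1: L=bravo R=bravo -> agree -> bravo
i=2: L=alpha R=alpha -> agree -> alpha
i=3: L=bravo R=bravo -> agree -> bravo
i=4: L=foxtrot R=foxtrot -> agree -> foxtrot
i=5: L=charlie R=charlie -> agree -> charlie
i=6: L=charlie R=charlie -> agree -> charlie
i=7: L=echo, R=hotel=BASE -> take LEFT -> echo

Answer: juliet
bravo
alpha
bravo
foxtrot
charlie
charlie
echo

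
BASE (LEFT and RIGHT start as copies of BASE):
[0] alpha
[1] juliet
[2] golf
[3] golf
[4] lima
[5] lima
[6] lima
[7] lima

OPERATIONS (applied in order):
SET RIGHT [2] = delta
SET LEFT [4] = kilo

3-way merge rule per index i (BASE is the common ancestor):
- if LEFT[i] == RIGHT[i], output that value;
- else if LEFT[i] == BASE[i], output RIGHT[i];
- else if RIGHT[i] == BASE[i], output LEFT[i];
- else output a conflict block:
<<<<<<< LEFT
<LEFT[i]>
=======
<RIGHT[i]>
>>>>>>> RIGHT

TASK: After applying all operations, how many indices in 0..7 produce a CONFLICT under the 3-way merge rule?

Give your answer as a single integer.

Final LEFT:  [alpha, juliet, golf, golf, kilo, lima, lima, lima]
Final RIGHT: [alpha, juliet, delta, golf, lima, lima, lima, lima]
i=0: L=alpha R=alpha -> agree -> alpha
i=1: L=juliet R=juliet -> agree -> juliet
i=2: L=golf=BASE, R=delta -> take RIGHT -> delta
i=3: L=golf R=golf -> agree -> golf
i=4: L=kilo, R=lima=BASE -> take LEFT -> kilo
i=5: L=lima R=lima -> agree -> lima
i=6: L=lima R=lima -> agree -> lima
i=7: L=lima R=lima -> agree -> lima
Conflict count: 0

Answer: 0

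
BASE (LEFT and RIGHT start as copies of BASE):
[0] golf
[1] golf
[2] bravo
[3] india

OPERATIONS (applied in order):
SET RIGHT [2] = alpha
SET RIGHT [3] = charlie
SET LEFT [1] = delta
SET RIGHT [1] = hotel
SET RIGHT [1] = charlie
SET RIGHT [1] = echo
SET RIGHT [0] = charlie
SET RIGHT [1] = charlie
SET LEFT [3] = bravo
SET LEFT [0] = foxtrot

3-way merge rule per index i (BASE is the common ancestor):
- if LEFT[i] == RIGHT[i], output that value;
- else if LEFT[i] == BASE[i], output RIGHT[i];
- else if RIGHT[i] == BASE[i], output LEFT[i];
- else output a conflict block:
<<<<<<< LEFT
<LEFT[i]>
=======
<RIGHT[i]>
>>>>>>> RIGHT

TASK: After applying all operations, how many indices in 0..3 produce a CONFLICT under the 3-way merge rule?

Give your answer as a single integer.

Answer: 3

Derivation:
Final LEFT:  [foxtrot, delta, bravo, bravo]
Final RIGHT: [charlie, charlie, alpha, charlie]
i=0: BASE=golf L=foxtrot R=charlie all differ -> CONFLICT
i=1: BASE=golf L=delta R=charlie all differ -> CONFLICT
i=2: L=bravo=BASE, R=alpha -> take RIGHT -> alpha
i=3: BASE=india L=bravo R=charlie all differ -> CONFLICT
Conflict count: 3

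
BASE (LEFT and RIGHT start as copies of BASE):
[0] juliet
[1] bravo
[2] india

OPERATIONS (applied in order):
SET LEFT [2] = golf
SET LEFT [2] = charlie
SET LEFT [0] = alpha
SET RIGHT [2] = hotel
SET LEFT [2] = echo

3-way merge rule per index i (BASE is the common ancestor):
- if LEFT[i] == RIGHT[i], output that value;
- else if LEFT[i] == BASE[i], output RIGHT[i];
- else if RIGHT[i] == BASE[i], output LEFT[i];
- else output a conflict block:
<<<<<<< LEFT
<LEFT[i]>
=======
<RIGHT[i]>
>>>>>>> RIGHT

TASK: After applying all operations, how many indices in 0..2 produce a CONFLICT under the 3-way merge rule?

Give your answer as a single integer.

Answer: 1

Derivation:
Final LEFT:  [alpha, bravo, echo]
Final RIGHT: [juliet, bravo, hotel]
i=0: L=alpha, R=juliet=BASE -> take LEFT -> alpha
i=1: L=bravo R=bravo -> agree -> bravo
i=2: BASE=india L=echo R=hotel all differ -> CONFLICT
Conflict count: 1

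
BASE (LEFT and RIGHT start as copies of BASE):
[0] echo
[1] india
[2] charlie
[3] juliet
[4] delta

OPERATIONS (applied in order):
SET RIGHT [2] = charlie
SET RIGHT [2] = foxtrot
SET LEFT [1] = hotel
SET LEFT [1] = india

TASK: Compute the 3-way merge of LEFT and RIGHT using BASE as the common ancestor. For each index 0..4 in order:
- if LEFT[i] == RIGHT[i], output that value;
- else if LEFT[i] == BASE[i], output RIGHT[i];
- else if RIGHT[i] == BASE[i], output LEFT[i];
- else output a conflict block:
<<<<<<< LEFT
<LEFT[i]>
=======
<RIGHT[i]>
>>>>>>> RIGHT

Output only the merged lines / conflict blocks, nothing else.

Answer: echo
india
foxtrot
juliet
delta

Derivation:
Final LEFT:  [echo, india, charlie, juliet, delta]
Final RIGHT: [echo, india, foxtrot, juliet, delta]
i=0: L=echo R=echo -> agree -> echo
i=1: L=india R=india -> agree -> india
i=2: L=charlie=BASE, R=foxtrot -> take RIGHT -> foxtrot
i=3: L=juliet R=juliet -> agree -> juliet
i=4: L=delta R=delta -> agree -> delta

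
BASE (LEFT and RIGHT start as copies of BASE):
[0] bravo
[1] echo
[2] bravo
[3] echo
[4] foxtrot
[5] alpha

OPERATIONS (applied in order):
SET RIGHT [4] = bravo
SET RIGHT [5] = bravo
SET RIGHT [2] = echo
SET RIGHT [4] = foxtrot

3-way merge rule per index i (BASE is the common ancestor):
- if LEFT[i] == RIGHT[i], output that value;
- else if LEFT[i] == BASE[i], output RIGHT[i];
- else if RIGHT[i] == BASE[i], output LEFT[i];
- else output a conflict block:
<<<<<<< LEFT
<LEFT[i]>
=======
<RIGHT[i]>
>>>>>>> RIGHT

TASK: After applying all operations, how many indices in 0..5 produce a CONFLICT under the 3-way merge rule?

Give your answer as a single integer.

Answer: 0

Derivation:
Final LEFT:  [bravo, echo, bravo, echo, foxtrot, alpha]
Final RIGHT: [bravo, echo, echo, echo, foxtrot, bravo]
i=0: L=bravo R=bravo -> agree -> bravo
i=1: L=echo R=echo -> agree -> echo
i=2: L=bravo=BASE, R=echo -> take RIGHT -> echo
i=3: L=echo R=echo -> agree -> echo
i=4: L=foxtrot R=foxtrot -> agree -> foxtrot
i=5: L=alpha=BASE, R=bravo -> take RIGHT -> bravo
Conflict count: 0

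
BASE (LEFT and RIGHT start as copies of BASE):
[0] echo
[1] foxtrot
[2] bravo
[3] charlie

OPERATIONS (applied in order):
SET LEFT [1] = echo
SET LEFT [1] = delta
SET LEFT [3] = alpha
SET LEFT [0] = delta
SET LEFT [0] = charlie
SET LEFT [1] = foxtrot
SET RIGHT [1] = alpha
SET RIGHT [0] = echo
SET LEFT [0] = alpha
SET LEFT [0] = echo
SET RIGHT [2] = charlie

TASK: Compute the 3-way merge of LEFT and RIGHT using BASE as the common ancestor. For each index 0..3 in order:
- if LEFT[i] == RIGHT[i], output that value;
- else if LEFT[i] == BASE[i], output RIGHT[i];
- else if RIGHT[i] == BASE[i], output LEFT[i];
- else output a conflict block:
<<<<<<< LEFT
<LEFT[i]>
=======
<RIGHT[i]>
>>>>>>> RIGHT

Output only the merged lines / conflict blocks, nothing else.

Final LEFT:  [echo, foxtrot, bravo, alpha]
Final RIGHT: [echo, alpha, charlie, charlie]
i=0: L=echo R=echo -> agree -> echo
i=1: L=foxtrot=BASE, R=alpha -> take RIGHT -> alpha
i=2: L=bravo=BASE, R=charlie -> take RIGHT -> charlie
i=3: L=alpha, R=charlie=BASE -> take LEFT -> alpha

Answer: echo
alpha
charlie
alpha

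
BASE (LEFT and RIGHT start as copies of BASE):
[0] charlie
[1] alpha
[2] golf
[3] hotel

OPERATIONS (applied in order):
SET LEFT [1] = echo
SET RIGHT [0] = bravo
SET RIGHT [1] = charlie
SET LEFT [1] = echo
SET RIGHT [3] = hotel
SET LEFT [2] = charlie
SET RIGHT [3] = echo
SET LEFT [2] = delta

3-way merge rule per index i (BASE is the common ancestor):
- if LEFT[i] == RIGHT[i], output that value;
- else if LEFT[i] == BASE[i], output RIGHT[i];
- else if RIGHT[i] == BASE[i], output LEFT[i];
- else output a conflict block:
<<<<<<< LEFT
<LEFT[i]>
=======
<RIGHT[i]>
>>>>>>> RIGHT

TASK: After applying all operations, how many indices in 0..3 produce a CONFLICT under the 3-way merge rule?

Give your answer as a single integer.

Final LEFT:  [charlie, echo, delta, hotel]
Final RIGHT: [bravo, charlie, golf, echo]
i=0: L=charlie=BASE, R=bravo -> take RIGHT -> bravo
i=1: BASE=alpha L=echo R=charlie all differ -> CONFLICT
i=2: L=delta, R=golf=BASE -> take LEFT -> delta
i=3: L=hotel=BASE, R=echo -> take RIGHT -> echo
Conflict count: 1

Answer: 1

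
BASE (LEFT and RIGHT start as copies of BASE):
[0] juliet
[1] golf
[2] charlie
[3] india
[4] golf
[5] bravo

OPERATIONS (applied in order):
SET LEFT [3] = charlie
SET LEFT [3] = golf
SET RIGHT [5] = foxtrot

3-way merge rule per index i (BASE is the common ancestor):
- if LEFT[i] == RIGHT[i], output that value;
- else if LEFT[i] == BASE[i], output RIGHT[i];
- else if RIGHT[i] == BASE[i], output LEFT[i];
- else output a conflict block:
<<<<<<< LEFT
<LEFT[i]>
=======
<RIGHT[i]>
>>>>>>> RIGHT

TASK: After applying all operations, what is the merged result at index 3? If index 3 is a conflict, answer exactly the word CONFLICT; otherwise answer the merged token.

Answer: golf

Derivation:
Final LEFT:  [juliet, golf, charlie, golf, golf, bravo]
Final RIGHT: [juliet, golf, charlie, india, golf, foxtrot]
i=0: L=juliet R=juliet -> agree -> juliet
i=1: L=golf R=golf -> agree -> golf
i=2: L=charlie R=charlie -> agree -> charlie
i=3: L=golf, R=india=BASE -> take LEFT -> golf
i=4: L=golf R=golf -> agree -> golf
i=5: L=bravo=BASE, R=foxtrot -> take RIGHT -> foxtrot
Index 3 -> golf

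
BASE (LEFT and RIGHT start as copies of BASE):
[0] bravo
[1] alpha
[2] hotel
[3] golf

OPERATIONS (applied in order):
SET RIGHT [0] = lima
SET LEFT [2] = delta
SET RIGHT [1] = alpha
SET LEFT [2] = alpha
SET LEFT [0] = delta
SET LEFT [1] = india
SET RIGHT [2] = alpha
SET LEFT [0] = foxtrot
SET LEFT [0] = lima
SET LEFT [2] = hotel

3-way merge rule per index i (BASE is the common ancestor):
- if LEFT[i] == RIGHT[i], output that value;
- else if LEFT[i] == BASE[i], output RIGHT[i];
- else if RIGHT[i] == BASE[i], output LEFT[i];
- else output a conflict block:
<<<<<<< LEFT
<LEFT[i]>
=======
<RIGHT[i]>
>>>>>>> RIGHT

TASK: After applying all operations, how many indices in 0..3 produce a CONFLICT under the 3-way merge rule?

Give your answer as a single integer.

Final LEFT:  [lima, india, hotel, golf]
Final RIGHT: [lima, alpha, alpha, golf]
i=0: L=lima R=lima -> agree -> lima
i=1: L=india, R=alpha=BASE -> take LEFT -> india
i=2: L=hotel=BASE, R=alpha -> take RIGHT -> alpha
i=3: L=golf R=golf -> agree -> golf
Conflict count: 0

Answer: 0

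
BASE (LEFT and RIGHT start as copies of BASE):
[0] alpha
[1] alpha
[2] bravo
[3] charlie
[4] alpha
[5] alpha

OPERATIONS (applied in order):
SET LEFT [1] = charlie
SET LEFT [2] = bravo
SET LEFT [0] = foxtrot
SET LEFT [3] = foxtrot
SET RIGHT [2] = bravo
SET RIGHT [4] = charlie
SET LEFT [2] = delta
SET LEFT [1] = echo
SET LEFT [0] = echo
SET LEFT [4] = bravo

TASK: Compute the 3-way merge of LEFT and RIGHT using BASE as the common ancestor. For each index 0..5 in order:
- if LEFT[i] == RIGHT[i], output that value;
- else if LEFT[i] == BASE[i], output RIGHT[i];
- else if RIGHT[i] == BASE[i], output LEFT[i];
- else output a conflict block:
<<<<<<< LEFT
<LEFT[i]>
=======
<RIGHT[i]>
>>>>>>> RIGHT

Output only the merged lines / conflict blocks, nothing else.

Final LEFT:  [echo, echo, delta, foxtrot, bravo, alpha]
Final RIGHT: [alpha, alpha, bravo, charlie, charlie, alpha]
i=0: L=echo, R=alpha=BASE -> take LEFT -> echo
i=1: L=echo, R=alpha=BASE -> take LEFT -> echo
i=2: L=delta, R=bravo=BASE -> take LEFT -> delta
i=3: L=foxtrot, R=charlie=BASE -> take LEFT -> foxtrot
i=4: BASE=alpha L=bravo R=charlie all differ -> CONFLICT
i=5: L=alpha R=alpha -> agree -> alpha

Answer: echo
echo
delta
foxtrot
<<<<<<< LEFT
bravo
=======
charlie
>>>>>>> RIGHT
alpha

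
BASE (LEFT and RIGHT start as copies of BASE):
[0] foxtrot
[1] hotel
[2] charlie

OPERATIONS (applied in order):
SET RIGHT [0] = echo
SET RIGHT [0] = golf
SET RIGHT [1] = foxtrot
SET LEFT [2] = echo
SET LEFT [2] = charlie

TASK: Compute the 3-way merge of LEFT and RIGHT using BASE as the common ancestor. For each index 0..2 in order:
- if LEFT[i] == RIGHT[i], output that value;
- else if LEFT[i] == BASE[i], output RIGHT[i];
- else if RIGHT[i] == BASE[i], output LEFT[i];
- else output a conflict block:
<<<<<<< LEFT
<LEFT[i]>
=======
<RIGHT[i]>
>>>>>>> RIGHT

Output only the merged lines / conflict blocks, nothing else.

Final LEFT:  [foxtrot, hotel, charlie]
Final RIGHT: [golf, foxtrot, charlie]
i=0: L=foxtrot=BASE, R=golf -> take RIGHT -> golf
i=1: L=hotel=BASE, R=foxtrot -> take RIGHT -> foxtrot
i=2: L=charlie R=charlie -> agree -> charlie

Answer: golf
foxtrot
charlie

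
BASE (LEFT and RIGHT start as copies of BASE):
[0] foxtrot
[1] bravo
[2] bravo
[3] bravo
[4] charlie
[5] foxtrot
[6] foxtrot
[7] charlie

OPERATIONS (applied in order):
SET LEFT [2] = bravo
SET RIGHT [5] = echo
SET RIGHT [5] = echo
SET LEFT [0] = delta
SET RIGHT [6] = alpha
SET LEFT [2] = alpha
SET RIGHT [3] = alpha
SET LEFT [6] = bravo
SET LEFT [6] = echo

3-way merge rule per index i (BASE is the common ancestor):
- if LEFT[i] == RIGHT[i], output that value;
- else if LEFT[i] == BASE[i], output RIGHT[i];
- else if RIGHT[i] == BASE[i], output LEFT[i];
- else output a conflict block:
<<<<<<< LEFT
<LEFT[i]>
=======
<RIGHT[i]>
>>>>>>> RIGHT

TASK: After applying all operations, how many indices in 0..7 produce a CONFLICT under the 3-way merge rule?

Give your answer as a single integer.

Final LEFT:  [delta, bravo, alpha, bravo, charlie, foxtrot, echo, charlie]
Final RIGHT: [foxtrot, bravo, bravo, alpha, charlie, echo, alpha, charlie]
i=0: L=delta, R=foxtrot=BASE -> take LEFT -> delta
i=1: L=bravo R=bravo -> agree -> bravo
i=2: L=alpha, R=bravo=BASE -> take LEFT -> alpha
i=3: L=bravo=BASE, R=alpha -> take RIGHT -> alpha
i=4: L=charlie R=charlie -> agree -> charlie
i=5: L=foxtrot=BASE, R=echo -> take RIGHT -> echo
i=6: BASE=foxtrot L=echo R=alpha all differ -> CONFLICT
i=7: L=charlie R=charlie -> agree -> charlie
Conflict count: 1

Answer: 1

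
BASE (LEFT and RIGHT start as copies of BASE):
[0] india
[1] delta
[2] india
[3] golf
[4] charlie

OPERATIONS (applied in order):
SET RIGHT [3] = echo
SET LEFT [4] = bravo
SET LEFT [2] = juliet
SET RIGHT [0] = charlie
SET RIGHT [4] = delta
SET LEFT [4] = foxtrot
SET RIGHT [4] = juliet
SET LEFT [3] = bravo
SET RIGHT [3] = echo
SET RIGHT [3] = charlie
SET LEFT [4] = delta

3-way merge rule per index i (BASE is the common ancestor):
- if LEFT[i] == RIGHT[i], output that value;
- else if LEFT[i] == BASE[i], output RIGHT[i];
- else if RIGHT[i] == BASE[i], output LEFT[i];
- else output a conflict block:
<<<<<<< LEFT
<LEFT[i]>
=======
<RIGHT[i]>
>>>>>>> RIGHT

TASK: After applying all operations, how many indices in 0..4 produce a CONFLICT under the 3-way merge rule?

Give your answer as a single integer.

Final LEFT:  [india, delta, juliet, bravo, delta]
Final RIGHT: [charlie, delta, india, charlie, juliet]
i=0: L=india=BASE, R=charlie -> take RIGHT -> charlie
i=1: L=delta R=delta -> agree -> delta
i=2: L=juliet, R=india=BASE -> take LEFT -> juliet
i=3: BASE=golf L=bravo R=charlie all differ -> CONFLICT
i=4: BASE=charlie L=delta R=juliet all differ -> CONFLICT
Conflict count: 2

Answer: 2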